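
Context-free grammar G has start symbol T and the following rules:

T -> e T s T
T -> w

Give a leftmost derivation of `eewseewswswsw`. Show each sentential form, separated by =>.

T => eTsT   [T -> e T s T]
eTsT => eeTsTsT   [T -> e T s T]
eeTsTsT => eewsTsT   [T -> w]
eewsTsT => eewseTsTsT   [T -> e T s T]
eewseTsTsT => eewseeTsTsTsT   [T -> e T s T]
eewseeTsTsTsT => eewseewsTsTsT   [T -> w]
eewseewsTsTsT => eewseewswsTsT   [T -> w]
eewseewswsTsT => eewseewswswsT   [T -> w]
eewseewswswsT => eewseewswswsw   [T -> w]

T => eTsT => eeTsTsT => eewsTsT => eewseTsTsT => eewseeTsTsTsT => eewseewsTsTsT => eewseewswsTsT => eewseewswswsT => eewseewswswsw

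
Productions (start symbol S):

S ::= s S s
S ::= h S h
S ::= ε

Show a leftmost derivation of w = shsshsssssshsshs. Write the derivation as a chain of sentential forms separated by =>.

S => sSs   [S ::= s S s]
sSs => shShs   [S ::= h S h]
shShs => shsSshs   [S ::= s S s]
shsSshs => shssSsshs   [S ::= s S s]
shssSsshs => shsshShsshs   [S ::= h S h]
shsshShsshs => shsshsSshsshs   [S ::= s S s]
shsshsSshsshs => shsshssSsshsshs   [S ::= s S s]
shsshssSsshsshs => shsshsssSssshsshs   [S ::= s S s]
shsshsssSssshsshs => shsshsssssshsshs   [S ::= ε]

S => sSs => shShs => shsSshs => shssSsshs => shsshShsshs => shsshsSshsshs => shsshssSsshsshs => shsshsssSssshsshs => shsshsssssshsshs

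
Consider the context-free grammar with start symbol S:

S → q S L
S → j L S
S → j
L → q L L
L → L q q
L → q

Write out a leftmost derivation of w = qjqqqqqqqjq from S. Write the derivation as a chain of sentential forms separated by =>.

S=>qSL=>qjLSL=>qjqLLSL=>qjqLqqLSL=>qjqqqqLSL=>qjqqqqLqqSL=>qjqqqqqqqSL=>qjqqqqqqqjL=>qjqqqqqqqjq

S => qSL   [S → q S L]
qSL => qjLSL   [S → j L S]
qjLSL => qjqLLSL   [L → q L L]
qjqLLSL => qjqLqqLSL   [L → L q q]
qjqLqqLSL => qjqqqqLSL   [L → q]
qjqqqqLSL => qjqqqqLqqSL   [L → L q q]
qjqqqqLqqSL => qjqqqqqqqSL   [L → q]
qjqqqqqqqSL => qjqqqqqqqjL   [S → j]
qjqqqqqqqjL => qjqqqqqqqjq   [L → q]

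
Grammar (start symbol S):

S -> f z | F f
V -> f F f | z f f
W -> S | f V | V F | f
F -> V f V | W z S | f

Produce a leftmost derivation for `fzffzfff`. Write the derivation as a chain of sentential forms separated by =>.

S => Ff => WzSf => fVzSf => fzffzSf => fzffzFff => fzffzfff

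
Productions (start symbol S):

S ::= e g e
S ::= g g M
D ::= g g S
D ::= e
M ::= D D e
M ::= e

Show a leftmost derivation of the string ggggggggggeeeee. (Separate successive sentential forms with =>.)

S => ggM   [S ::= g g M]
ggM => ggDDe   [M ::= D D e]
ggDDe => ggggSDe   [D ::= g g S]
ggggSDe => ggggggMDe   [S ::= g g M]
ggggggMDe => ggggggDDeDe   [M ::= D D e]
ggggggDDeDe => ggggggggSDeDe   [D ::= g g S]
ggggggggSDeDe => ggggggggggMDeDe   [S ::= g g M]
ggggggggggMDeDe => ggggggggggeDeDe   [M ::= e]
ggggggggggeDeDe => ggggggggggeeeDe   [D ::= e]
ggggggggggeeeDe => ggggggggggeeeee   [D ::= e]

S => ggM => ggDDe => ggggSDe => ggggggMDe => ggggggDDeDe => ggggggggSDeDe => ggggggggggMDeDe => ggggggggggeDeDe => ggggggggggeeeDe => ggggggggggeeeee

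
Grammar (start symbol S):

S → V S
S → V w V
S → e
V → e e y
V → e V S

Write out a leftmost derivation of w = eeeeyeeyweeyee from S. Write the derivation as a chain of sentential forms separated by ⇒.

S ⇒ VS ⇒ eVSS ⇒ eeVSSS ⇒ eeeeySSS ⇒ eeeeyVwVSS ⇒ eeeeyeeywVSS ⇒ eeeeyeeyweeySS ⇒ eeeeyeeyweeyeS ⇒ eeeeyeeyweeyee

S ⇒ VS   [S → V S]
VS ⇒ eVSS   [V → e V S]
eVSS ⇒ eeVSSS   [V → e V S]
eeVSSS ⇒ eeeeySSS   [V → e e y]
eeeeySSS ⇒ eeeeyVwVSS   [S → V w V]
eeeeyVwVSS ⇒ eeeeyeeywVSS   [V → e e y]
eeeeyeeywVSS ⇒ eeeeyeeyweeySS   [V → e e y]
eeeeyeeyweeySS ⇒ eeeeyeeyweeyeS   [S → e]
eeeeyeeyweeyeS ⇒ eeeeyeeyweeyee   [S → e]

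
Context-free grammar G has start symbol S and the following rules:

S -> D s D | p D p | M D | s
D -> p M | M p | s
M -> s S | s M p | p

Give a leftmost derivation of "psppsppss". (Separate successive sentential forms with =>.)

S => DsD => pMsD => psSsD => psDsDsD => psMpsDsD => psppsDsD => psppsMpsD => psppsppsD => psppsppss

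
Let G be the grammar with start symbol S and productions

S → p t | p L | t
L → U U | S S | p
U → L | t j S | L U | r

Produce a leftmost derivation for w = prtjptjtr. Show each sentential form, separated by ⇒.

S ⇒ pL ⇒ pUU ⇒ prU ⇒ prtjS ⇒ prtjpL ⇒ prtjpUU ⇒ prtjptjSU ⇒ prtjptjtU ⇒ prtjptjtr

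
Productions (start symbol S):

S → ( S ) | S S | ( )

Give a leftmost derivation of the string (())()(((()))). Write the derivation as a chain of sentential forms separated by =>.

S => SS   [S → S S]
SS => (S)S   [S → ( S )]
(S)S => (())S   [S → ( )]
(())S => (())SS   [S → S S]
(())SS => (())()S   [S → ( )]
(())()S => (())()(S)   [S → ( S )]
(())()(S) => (())()((S))   [S → ( S )]
(())()((S)) => (())()(((S)))   [S → ( S )]
(())()(((S))) => (())()(((())))   [S → ( )]

S => SS => (S)S => (())S => (())SS => (())()S => (())()(S) => (())()((S)) => (())()(((S))) => (())()(((())))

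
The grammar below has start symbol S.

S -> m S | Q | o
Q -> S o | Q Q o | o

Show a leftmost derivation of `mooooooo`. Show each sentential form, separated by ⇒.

S ⇒ Q   [S -> Q]
Q ⇒ So   [Q -> S o]
So ⇒ mSo   [S -> m S]
mSo ⇒ mQo   [S -> Q]
mQo ⇒ mQQoo   [Q -> Q Q o]
mQQoo ⇒ moQoo   [Q -> o]
moQoo ⇒ moQQooo   [Q -> Q Q o]
moQQooo ⇒ moSoQooo   [Q -> S o]
moSoQooo ⇒ moooQooo   [S -> o]
moooQooo ⇒ mooooooo   [Q -> o]

S ⇒ Q ⇒ So ⇒ mSo ⇒ mQo ⇒ mQQoo ⇒ moQoo ⇒ moQQooo ⇒ moSoQooo ⇒ moooQooo ⇒ mooooooo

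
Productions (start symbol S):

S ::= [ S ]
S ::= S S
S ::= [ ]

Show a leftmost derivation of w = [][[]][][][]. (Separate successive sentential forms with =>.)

S => SS   [S ::= S S]
SS => SSS   [S ::= S S]
SSS => []SS   [S ::= [ ]]
[]SS => []SSS   [S ::= S S]
[]SSS => []SSSS   [S ::= S S]
[]SSSS => [][S]SSS   [S ::= [ S ]]
[][S]SSS => [][[]]SSS   [S ::= [ ]]
[][[]]SSS => [][[]][]SS   [S ::= [ ]]
[][[]][]SS => [][[]][][]S   [S ::= [ ]]
[][[]][][]S => [][[]][][][]   [S ::= [ ]]

S => SS => SSS => []SS => []SSS => []SSSS => [][S]SSS => [][[]]SSS => [][[]][]SS => [][[]][][]S => [][[]][][][]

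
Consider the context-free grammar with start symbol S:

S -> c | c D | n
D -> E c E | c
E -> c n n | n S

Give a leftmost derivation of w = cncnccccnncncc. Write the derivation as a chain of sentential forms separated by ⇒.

S ⇒ cD ⇒ cEcE ⇒ cnScE ⇒ cncDcE ⇒ cncEcEcE ⇒ cncnScEcE ⇒ cncncDcEcE ⇒ cncncccEcE ⇒ cncnccccnncE ⇒ cncnccccnncnS ⇒ cncnccccnncncD ⇒ cncnccccnncncc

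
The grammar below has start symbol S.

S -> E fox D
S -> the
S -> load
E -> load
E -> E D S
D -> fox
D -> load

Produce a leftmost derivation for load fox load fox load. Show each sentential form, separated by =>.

S => E fox D => E D S fox D => load D S fox D => load fox S fox D => load fox load fox D => load fox load fox load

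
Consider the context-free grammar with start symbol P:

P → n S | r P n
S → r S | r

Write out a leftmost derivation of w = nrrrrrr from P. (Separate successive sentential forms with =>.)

P => nS => nrS => nrrS => nrrrS => nrrrrS => nrrrrrS => nrrrrrr

P => nS   [P → n S]
nS => nrS   [S → r S]
nrS => nrrS   [S → r S]
nrrS => nrrrS   [S → r S]
nrrrS => nrrrrS   [S → r S]
nrrrrS => nrrrrrS   [S → r S]
nrrrrrS => nrrrrrr   [S → r]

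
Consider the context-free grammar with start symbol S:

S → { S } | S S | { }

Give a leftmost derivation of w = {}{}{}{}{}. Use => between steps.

S => SS   [S → S S]
SS => SSS   [S → S S]
SSS => SSSS   [S → S S]
SSSS => SSSSS   [S → S S]
SSSSS => {}SSSS   [S → { }]
{}SSSS => {}{}SSS   [S → { }]
{}{}SSS => {}{}{}SS   [S → { }]
{}{}{}SS => {}{}{}{}S   [S → { }]
{}{}{}{}S => {}{}{}{}{}   [S → { }]

S => SS => SSS => SSSS => SSSSS => {}SSSS => {}{}SSS => {}{}{}SS => {}{}{}{}S => {}{}{}{}{}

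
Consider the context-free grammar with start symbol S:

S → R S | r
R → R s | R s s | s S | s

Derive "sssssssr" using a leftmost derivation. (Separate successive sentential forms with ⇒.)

S ⇒ RS ⇒ sS ⇒ sRS ⇒ sRssS ⇒ sRssssS ⇒ ssssssS ⇒ ssssssRS ⇒ sssssssS ⇒ sssssssr

S ⇒ RS   [S → R S]
RS ⇒ sS   [R → s]
sS ⇒ sRS   [S → R S]
sRS ⇒ sRssS   [R → R s s]
sRssS ⇒ sRssssS   [R → R s s]
sRssssS ⇒ ssssssS   [R → s]
ssssssS ⇒ ssssssRS   [S → R S]
ssssssRS ⇒ sssssssS   [R → s]
sssssssS ⇒ sssssssr   [S → r]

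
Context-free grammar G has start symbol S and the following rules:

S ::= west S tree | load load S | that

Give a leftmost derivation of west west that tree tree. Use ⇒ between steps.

S ⇒ west S tree ⇒ west west S tree tree ⇒ west west that tree tree

S ⇒ west S tree   [S ::= west S tree]
west S tree ⇒ west west S tree tree   [S ::= west S tree]
west west S tree tree ⇒ west west that tree tree   [S ::= that]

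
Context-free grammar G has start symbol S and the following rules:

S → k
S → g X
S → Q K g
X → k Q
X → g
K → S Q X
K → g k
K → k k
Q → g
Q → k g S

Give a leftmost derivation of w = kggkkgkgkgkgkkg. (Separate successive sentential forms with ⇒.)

S ⇒ QKg ⇒ kgSKg ⇒ kggXKg ⇒ kggkQKg ⇒ kggkkgSKg ⇒ kggkkgQKgKg ⇒ kggkkgkgSKgKg ⇒ kggkkgkgkKgKg ⇒ kggkkgkgkgkgKg ⇒ kggkkgkgkgkgkkg

S ⇒ QKg   [S → Q K g]
QKg ⇒ kgSKg   [Q → k g S]
kgSKg ⇒ kggXKg   [S → g X]
kggXKg ⇒ kggkQKg   [X → k Q]
kggkQKg ⇒ kggkkgSKg   [Q → k g S]
kggkkgSKg ⇒ kggkkgQKgKg   [S → Q K g]
kggkkgQKgKg ⇒ kggkkgkgSKgKg   [Q → k g S]
kggkkgkgSKgKg ⇒ kggkkgkgkKgKg   [S → k]
kggkkgkgkKgKg ⇒ kggkkgkgkgkgKg   [K → g k]
kggkkgkgkgkgKg ⇒ kggkkgkgkgkgkkg   [K → k k]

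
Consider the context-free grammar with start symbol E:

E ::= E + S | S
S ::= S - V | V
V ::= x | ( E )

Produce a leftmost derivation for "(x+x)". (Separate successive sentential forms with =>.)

E => S   [E ::= S]
S => V   [S ::= V]
V => (E)   [V ::= ( E )]
(E) => (E+S)   [E ::= E + S]
(E+S) => (S+S)   [E ::= S]
(S+S) => (V+S)   [S ::= V]
(V+S) => (x+S)   [V ::= x]
(x+S) => (x+V)   [S ::= V]
(x+V) => (x+x)   [V ::= x]

E=>S=>V=>(E)=>(E+S)=>(S+S)=>(V+S)=>(x+S)=>(x+V)=>(x+x)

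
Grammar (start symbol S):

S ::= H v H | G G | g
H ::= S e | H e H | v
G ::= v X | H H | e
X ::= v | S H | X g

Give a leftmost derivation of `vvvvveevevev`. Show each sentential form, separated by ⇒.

S⇒HvH⇒vvH⇒vvHeH⇒vvHeHeH⇒vvHeHeHeH⇒vvSeeHeHeH⇒vvHvHeeHeHeH⇒vvvvHeeHeHeH⇒vvvvveeHeHeH⇒vvvvveeveHeH⇒vvvvveeveveH⇒vvvvveevevev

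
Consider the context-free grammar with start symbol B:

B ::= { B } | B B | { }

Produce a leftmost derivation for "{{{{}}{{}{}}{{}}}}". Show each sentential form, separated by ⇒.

B ⇒ {B}   [B ::= { B }]
{B} ⇒ {{B}}   [B ::= { B }]
{{B}} ⇒ {{BB}}   [B ::= B B]
{{BB}} ⇒ {{BBB}}   [B ::= B B]
{{BBB}} ⇒ {{{B}BB}}   [B ::= { B }]
{{{B}BB}} ⇒ {{{{}}BB}}   [B ::= { }]
{{{{}}BB}} ⇒ {{{{}}{B}B}}   [B ::= { B }]
{{{{}}{B}B}} ⇒ {{{{}}{BB}B}}   [B ::= B B]
{{{{}}{BB}B}} ⇒ {{{{}}{{}B}B}}   [B ::= { }]
{{{{}}{{}B}B}} ⇒ {{{{}}{{}{}}B}}   [B ::= { }]
{{{{}}{{}{}}B}} ⇒ {{{{}}{{}{}}{B}}}   [B ::= { B }]
{{{{}}{{}{}}{B}}} ⇒ {{{{}}{{}{}}{{}}}}   [B ::= { }]

B ⇒ {B} ⇒ {{B}} ⇒ {{BB}} ⇒ {{BBB}} ⇒ {{{B}BB}} ⇒ {{{{}}BB}} ⇒ {{{{}}{B}B}} ⇒ {{{{}}{BB}B}} ⇒ {{{{}}{{}B}B}} ⇒ {{{{}}{{}{}}B}} ⇒ {{{{}}{{}{}}{B}}} ⇒ {{{{}}{{}{}}{{}}}}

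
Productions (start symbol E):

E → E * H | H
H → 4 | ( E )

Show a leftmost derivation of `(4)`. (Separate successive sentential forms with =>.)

E => H => (E) => (H) => (4)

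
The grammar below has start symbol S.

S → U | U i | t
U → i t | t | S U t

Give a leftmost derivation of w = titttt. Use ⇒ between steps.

S ⇒ U   [S → U]
U ⇒ SUt   [U → S U t]
SUt ⇒ UUt   [S → U]
UUt ⇒ SUtUt   [U → S U t]
SUtUt ⇒ UiUtUt   [S → U i]
UiUtUt ⇒ tiUtUt   [U → t]
tiUtUt ⇒ tittUt   [U → t]
tittUt ⇒ titttt   [U → t]

S⇒U⇒SUt⇒UUt⇒SUtUt⇒UiUtUt⇒tiUtUt⇒tittUt⇒titttt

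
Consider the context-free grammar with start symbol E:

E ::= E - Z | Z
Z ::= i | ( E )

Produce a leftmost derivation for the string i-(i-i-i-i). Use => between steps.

E => E-Z => Z-Z => i-Z => i-(E) => i-(E-Z) => i-(E-Z-Z) => i-(E-Z-Z-Z) => i-(Z-Z-Z-Z) => i-(i-Z-Z-Z) => i-(i-i-Z-Z) => i-(i-i-i-Z) => i-(i-i-i-i)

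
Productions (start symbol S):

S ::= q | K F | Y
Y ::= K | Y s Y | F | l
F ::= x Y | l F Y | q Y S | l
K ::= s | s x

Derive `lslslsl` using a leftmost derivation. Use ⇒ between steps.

S ⇒ Y   [S ::= Y]
Y ⇒ YsY   [Y ::= Y s Y]
YsY ⇒ YsYsY   [Y ::= Y s Y]
YsYsY ⇒ YsYsYsY   [Y ::= Y s Y]
YsYsYsY ⇒ FsYsYsY   [Y ::= F]
FsYsYsY ⇒ lsYsYsY   [F ::= l]
lsYsYsY ⇒ lslsYsY   [Y ::= l]
lslsYsY ⇒ lslslsY   [Y ::= l]
lslslsY ⇒ lslslsl   [Y ::= l]

S ⇒ Y ⇒ YsY ⇒ YsYsY ⇒ YsYsYsY ⇒ FsYsYsY ⇒ lsYsYsY ⇒ lslsYsY ⇒ lslslsY ⇒ lslslsl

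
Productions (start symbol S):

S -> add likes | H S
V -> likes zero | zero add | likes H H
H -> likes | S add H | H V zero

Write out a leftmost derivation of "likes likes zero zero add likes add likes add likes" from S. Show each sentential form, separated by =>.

S => H S   [S -> H S]
H S => S add H S   [H -> S add H]
S add H S => H S add H S   [S -> H S]
H S add H S => H V zero S add H S   [H -> H V zero]
H V zero S add H S => likes V zero S add H S   [H -> likes]
likes V zero S add H S => likes likes zero zero S add H S   [V -> likes zero]
likes likes zero zero S add H S => likes likes zero zero add likes add H S   [S -> add likes]
likes likes zero zero add likes add H S => likes likes zero zero add likes add likes S   [H -> likes]
likes likes zero zero add likes add likes S => likes likes zero zero add likes add likes add likes   [S -> add likes]

S => H S => S add H S => H S add H S => H V zero S add H S => likes V zero S add H S => likes likes zero zero S add H S => likes likes zero zero add likes add H S => likes likes zero zero add likes add likes S => likes likes zero zero add likes add likes add likes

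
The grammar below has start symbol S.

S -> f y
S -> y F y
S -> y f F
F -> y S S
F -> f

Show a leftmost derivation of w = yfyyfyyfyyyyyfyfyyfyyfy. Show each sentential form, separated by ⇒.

S ⇒ yfF   [S -> y f F]
yfF ⇒ yfySS   [F -> y S S]
yfySS ⇒ yfyyFyS   [S -> y F y]
yfyyFyS ⇒ yfyyfyS   [F -> f]
yfyyfyS ⇒ yfyyfyyfF   [S -> y f F]
yfyyfyyfF ⇒ yfyyfyyfySS   [F -> y S S]
yfyyfyyfySS ⇒ yfyyfyyfyyFyS   [S -> y F y]
yfyyfyyfyyFyS ⇒ yfyyfyyfyyySSyS   [F -> y S S]
yfyyfyyfyyySSyS ⇒ yfyyfyyfyyyyFySyS   [S -> y F y]
yfyyfyyfyyyyFySyS ⇒ yfyyfyyfyyyyySSySyS   [F -> y S S]
yfyyfyyfyyyyySSySyS ⇒ yfyyfyyfyyyyyfySySyS   [S -> f y]
yfyyfyyfyyyyyfySySyS ⇒ yfyyfyyfyyyyyfyfyySyS   [S -> f y]
yfyyfyyfyyyyyfyfyySyS ⇒ yfyyfyyfyyyyyfyfyyfyyS   [S -> f y]
yfyyfyyfyyyyyfyfyyfyyS ⇒ yfyyfyyfyyyyyfyfyyfyyfy   [S -> f y]

S⇒yfF⇒yfySS⇒yfyyFyS⇒yfyyfyS⇒yfyyfyyfF⇒yfyyfyyfySS⇒yfyyfyyfyyFyS⇒yfyyfyyfyyySSyS⇒yfyyfyyfyyyyFySyS⇒yfyyfyyfyyyyySSySyS⇒yfyyfyyfyyyyyfySySyS⇒yfyyfyyfyyyyyfyfyySyS⇒yfyyfyyfyyyyyfyfyyfyyS⇒yfyyfyyfyyyyyfyfyyfyyfy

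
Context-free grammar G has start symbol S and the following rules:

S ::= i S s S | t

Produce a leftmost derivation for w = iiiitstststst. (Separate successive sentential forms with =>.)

S => iSsS   [S ::= i S s S]
iSsS => iiSsSsS   [S ::= i S s S]
iiSsSsS => iiiSsSsSsS   [S ::= i S s S]
iiiSsSsSsS => iiiiSsSsSsSsS   [S ::= i S s S]
iiiiSsSsSsSsS => iiiitsSsSsSsS   [S ::= t]
iiiitsSsSsSsS => iiiitstsSsSsS   [S ::= t]
iiiitstsSsSsS => iiiitststsSsS   [S ::= t]
iiiitststsSsS => iiiitstststsS   [S ::= t]
iiiitstststsS => iiiitstststst   [S ::= t]

S => iSsS => iiSsSsS => iiiSsSsSsS => iiiiSsSsSsSsS => iiiitsSsSsSsS => iiiitstsSsSsS => iiiitststsSsS => iiiitstststsS => iiiitstststst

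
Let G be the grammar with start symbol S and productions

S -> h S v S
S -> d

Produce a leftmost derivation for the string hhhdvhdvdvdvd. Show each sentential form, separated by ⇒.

S ⇒ hSvS ⇒ hhSvSvS ⇒ hhhSvSvSvS ⇒ hhhdvSvSvS ⇒ hhhdvhSvSvSvS ⇒ hhhdvhdvSvSvS ⇒ hhhdvhdvdvSvS ⇒ hhhdvhdvdvdvS ⇒ hhhdvhdvdvdvd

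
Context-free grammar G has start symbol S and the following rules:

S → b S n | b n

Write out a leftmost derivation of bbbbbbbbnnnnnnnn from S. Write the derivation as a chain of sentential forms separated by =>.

S => bSn   [S → b S n]
bSn => bbSnn   [S → b S n]
bbSnn => bbbSnnn   [S → b S n]
bbbSnnn => bbbbSnnnn   [S → b S n]
bbbbSnnnn => bbbbbSnnnnn   [S → b S n]
bbbbbSnnnnn => bbbbbbSnnnnnn   [S → b S n]
bbbbbbSnnnnnn => bbbbbbbSnnnnnnn   [S → b S n]
bbbbbbbSnnnnnnn => bbbbbbbbnnnnnnnn   [S → b n]

S => bSn => bbSnn => bbbSnnn => bbbbSnnnn => bbbbbSnnnnn => bbbbbbSnnnnnn => bbbbbbbSnnnnnnn => bbbbbbbbnnnnnnnn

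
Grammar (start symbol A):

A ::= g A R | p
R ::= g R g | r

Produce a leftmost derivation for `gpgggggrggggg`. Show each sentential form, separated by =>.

A=>gAR=>gpR=>gpgRg=>gpggRgg=>gpgggRggg=>gpggggRgggg=>gpgggggRggggg=>gpgggggrggggg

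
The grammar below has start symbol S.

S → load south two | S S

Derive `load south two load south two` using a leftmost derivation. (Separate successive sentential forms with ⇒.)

S ⇒ S S ⇒ load south two S ⇒ load south two load south two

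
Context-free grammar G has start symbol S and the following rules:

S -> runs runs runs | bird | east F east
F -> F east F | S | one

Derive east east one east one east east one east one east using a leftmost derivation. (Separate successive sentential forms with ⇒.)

S ⇒ east F east ⇒ east F east F east ⇒ east F east F east F east ⇒ east S east F east F east ⇒ east east F east east F east F east ⇒ east east F east F east east F east F east ⇒ east east one east F east east F east F east ⇒ east east one east one east east F east F east ⇒ east east one east one east east one east F east ⇒ east east one east one east east one east one east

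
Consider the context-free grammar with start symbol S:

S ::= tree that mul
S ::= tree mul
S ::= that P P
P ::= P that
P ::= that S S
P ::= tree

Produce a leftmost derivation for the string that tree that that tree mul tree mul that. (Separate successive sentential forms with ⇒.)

S ⇒ that P P ⇒ that P that P ⇒ that tree that P ⇒ that tree that P that ⇒ that tree that that S S that ⇒ that tree that that tree mul S that ⇒ that tree that that tree mul tree mul that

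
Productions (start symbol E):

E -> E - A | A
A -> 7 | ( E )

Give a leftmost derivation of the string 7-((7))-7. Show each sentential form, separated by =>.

E => E-A => E-A-A => A-A-A => 7-A-A => 7-(E)-A => 7-(A)-A => 7-((E))-A => 7-((A))-A => 7-((7))-A => 7-((7))-7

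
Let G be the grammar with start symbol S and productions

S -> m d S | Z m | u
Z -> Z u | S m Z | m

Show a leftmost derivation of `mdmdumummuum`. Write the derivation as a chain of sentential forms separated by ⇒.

S ⇒ mdS   [S -> m d S]
mdS ⇒ mdZm   [S -> Z m]
mdZm ⇒ mdZum   [Z -> Z u]
mdZum ⇒ mdSmZum   [Z -> S m Z]
mdSmZum ⇒ mdmdSmZum   [S -> m d S]
mdmdSmZum ⇒ mdmdumZum   [S -> u]
mdmdumZum ⇒ mdmdumZuum   [Z -> Z u]
mdmdumZuum ⇒ mdmdumSmZuum   [Z -> S m Z]
mdmdumSmZuum ⇒ mdmdumumZuum   [S -> u]
mdmdumumZuum ⇒ mdmdumummuum   [Z -> m]

S ⇒ mdS ⇒ mdZm ⇒ mdZum ⇒ mdSmZum ⇒ mdmdSmZum ⇒ mdmdumZum ⇒ mdmdumZuum ⇒ mdmdumSmZuum ⇒ mdmdumumZuum ⇒ mdmdumummuum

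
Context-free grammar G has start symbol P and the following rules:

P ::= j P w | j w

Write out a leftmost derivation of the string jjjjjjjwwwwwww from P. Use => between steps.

P => jPw => jjPww => jjjPwww => jjjjPwwww => jjjjjPwwwww => jjjjjjPwwwwww => jjjjjjjwwwwwww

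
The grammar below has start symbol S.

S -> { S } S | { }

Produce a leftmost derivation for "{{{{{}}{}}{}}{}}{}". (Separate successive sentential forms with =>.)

S=>{S}S=>{{S}S}S=>{{{S}S}S}S=>{{{{S}S}S}S}S=>{{{{{}}S}S}S}S=>{{{{{}}{}}S}S}S=>{{{{{}}{}}{}}S}S=>{{{{{}}{}}{}}{}}S=>{{{{{}}{}}{}}{}}{}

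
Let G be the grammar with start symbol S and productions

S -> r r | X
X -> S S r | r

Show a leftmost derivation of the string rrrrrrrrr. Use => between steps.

S => X   [S -> X]
X => SSr   [X -> S S r]
SSr => XSr   [S -> X]
XSr => SSrSr   [X -> S S r]
SSrSr => XSrSr   [S -> X]
XSrSr => SSrSrSr   [X -> S S r]
SSrSrSr => XSrSrSr   [S -> X]
XSrSrSr => rSrSrSr   [X -> r]
rSrSrSr => rXrSrSr   [S -> X]
rXrSrSr => rrrSrSr   [X -> r]
rrrSrSr => rrrrrrSr   [S -> r r]
rrrrrrSr => rrrrrrrrr   [S -> r r]

S=>X=>SSr=>XSr=>SSrSr=>XSrSr=>SSrSrSr=>XSrSrSr=>rSrSrSr=>rXrSrSr=>rrrSrSr=>rrrrrrSr=>rrrrrrrrr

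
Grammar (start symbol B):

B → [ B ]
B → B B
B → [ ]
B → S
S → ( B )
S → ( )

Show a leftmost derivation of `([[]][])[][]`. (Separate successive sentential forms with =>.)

B => BB   [B → B B]
BB => BBB   [B → B B]
BBB => SBB   [B → S]
SBB => (B)BB   [S → ( B )]
(B)BB => (BB)BB   [B → B B]
(BB)BB => ([B]B)BB   [B → [ B ]]
([B]B)BB => ([[]]B)BB   [B → [ ]]
([[]]B)BB => ([[]][])BB   [B → [ ]]
([[]][])BB => ([[]][])[]B   [B → [ ]]
([[]][])[]B => ([[]][])[][]   [B → [ ]]

B => BB => BBB => SBB => (B)BB => (BB)BB => ([B]B)BB => ([[]]B)BB => ([[]][])BB => ([[]][])[]B => ([[]][])[][]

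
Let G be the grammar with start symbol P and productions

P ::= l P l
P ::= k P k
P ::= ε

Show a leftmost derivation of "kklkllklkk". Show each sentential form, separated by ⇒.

P ⇒ kPk ⇒ kkPkk ⇒ kklPlkk ⇒ kklkPklkk ⇒ kklklPlklkk ⇒ kklkllklkk

P ⇒ kPk   [P ::= k P k]
kPk ⇒ kkPkk   [P ::= k P k]
kkPkk ⇒ kklPlkk   [P ::= l P l]
kklPlkk ⇒ kklkPklkk   [P ::= k P k]
kklkPklkk ⇒ kklklPlklkk   [P ::= l P l]
kklklPlklkk ⇒ kklkllklkk   [P ::= ε]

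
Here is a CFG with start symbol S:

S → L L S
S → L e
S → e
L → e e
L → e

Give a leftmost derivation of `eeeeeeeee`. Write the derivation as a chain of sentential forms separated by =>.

S => LLS => eeLS => eeeeS => eeeeLLS => eeeeeeLS => eeeeeeeS => eeeeeeeLe => eeeeeeeee

S => LLS   [S → L L S]
LLS => eeLS   [L → e e]
eeLS => eeeeS   [L → e e]
eeeeS => eeeeLLS   [S → L L S]
eeeeLLS => eeeeeeLS   [L → e e]
eeeeeeLS => eeeeeeeS   [L → e]
eeeeeeeS => eeeeeeeLe   [S → L e]
eeeeeeeLe => eeeeeeeee   [L → e]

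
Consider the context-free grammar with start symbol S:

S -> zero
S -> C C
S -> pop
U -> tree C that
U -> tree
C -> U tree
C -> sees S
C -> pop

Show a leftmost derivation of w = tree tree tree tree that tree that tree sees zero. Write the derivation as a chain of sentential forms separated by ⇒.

S ⇒ C C ⇒ U tree C ⇒ tree C that tree C ⇒ tree U tree that tree C ⇒ tree tree C that tree that tree C ⇒ tree tree U tree that tree that tree C ⇒ tree tree tree tree that tree that tree C ⇒ tree tree tree tree that tree that tree sees S ⇒ tree tree tree tree that tree that tree sees zero

S ⇒ C C   [S -> C C]
C C ⇒ U tree C   [C -> U tree]
U tree C ⇒ tree C that tree C   [U -> tree C that]
tree C that tree C ⇒ tree U tree that tree C   [C -> U tree]
tree U tree that tree C ⇒ tree tree C that tree that tree C   [U -> tree C that]
tree tree C that tree that tree C ⇒ tree tree U tree that tree that tree C   [C -> U tree]
tree tree U tree that tree that tree C ⇒ tree tree tree tree that tree that tree C   [U -> tree]
tree tree tree tree that tree that tree C ⇒ tree tree tree tree that tree that tree sees S   [C -> sees S]
tree tree tree tree that tree that tree sees S ⇒ tree tree tree tree that tree that tree sees zero   [S -> zero]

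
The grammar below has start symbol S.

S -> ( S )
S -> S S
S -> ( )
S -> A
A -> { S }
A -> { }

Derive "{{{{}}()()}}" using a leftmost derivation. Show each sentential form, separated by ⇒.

S ⇒ A ⇒ {S} ⇒ {A} ⇒ {{S}} ⇒ {{SS}} ⇒ {{SSS}} ⇒ {{ASS}} ⇒ {{{S}SS}} ⇒ {{{A}SS}} ⇒ {{{{}}SS}} ⇒ {{{{}}()S}} ⇒ {{{{}}()()}}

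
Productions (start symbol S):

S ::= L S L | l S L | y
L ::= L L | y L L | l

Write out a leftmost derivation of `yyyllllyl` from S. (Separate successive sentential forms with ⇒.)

S ⇒ LSL   [S ::= L S L]
LSL ⇒ yLLSL   [L ::= y L L]
yLLSL ⇒ yyLLLSL   [L ::= y L L]
yyLLLSL ⇒ yyyLLLLSL   [L ::= y L L]
yyyLLLLSL ⇒ yyylLLLSL   [L ::= l]
yyylLLLSL ⇒ yyyllLLSL   [L ::= l]
yyyllLLSL ⇒ yyylllLSL   [L ::= l]
yyylllLSL ⇒ yyyllllSL   [L ::= l]
yyyllllSL ⇒ yyyllllyL   [S ::= y]
yyyllllyL ⇒ yyyllllyl   [L ::= l]

S ⇒ LSL ⇒ yLLSL ⇒ yyLLLSL ⇒ yyyLLLLSL ⇒ yyylLLLSL ⇒ yyyllLLSL ⇒ yyylllLSL ⇒ yyyllllSL ⇒ yyyllllyL ⇒ yyyllllyl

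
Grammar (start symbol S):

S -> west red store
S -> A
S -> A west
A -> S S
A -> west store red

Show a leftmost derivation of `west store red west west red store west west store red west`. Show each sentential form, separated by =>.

S => A west => S S west => A west S west => S S west S west => A west S west S west => west store red west S west S west => west store red west west red store west S west => west store red west west red store west A west => west store red west west red store west west store red west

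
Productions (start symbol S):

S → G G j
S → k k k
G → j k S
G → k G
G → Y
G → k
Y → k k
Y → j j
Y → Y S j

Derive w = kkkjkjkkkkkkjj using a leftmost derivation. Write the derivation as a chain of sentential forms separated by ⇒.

S ⇒ GGj ⇒ kGGj ⇒ kkGGj ⇒ kkkGj ⇒ kkkjkSj ⇒ kkkjkGGjj ⇒ kkkjkjkSGjj ⇒ kkkjkjkkkkGjj ⇒ kkkjkjkkkkYjj ⇒ kkkjkjkkkkkkjj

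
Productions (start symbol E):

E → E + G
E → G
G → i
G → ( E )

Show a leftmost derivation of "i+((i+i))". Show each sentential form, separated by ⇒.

E ⇒ E+G ⇒ G+G ⇒ i+G ⇒ i+(E) ⇒ i+(G) ⇒ i+((E)) ⇒ i+((E+G)) ⇒ i+((G+G)) ⇒ i+((i+G)) ⇒ i+((i+i))

E ⇒ E+G   [E → E + G]
E+G ⇒ G+G   [E → G]
G+G ⇒ i+G   [G → i]
i+G ⇒ i+(E)   [G → ( E )]
i+(E) ⇒ i+(G)   [E → G]
i+(G) ⇒ i+((E))   [G → ( E )]
i+((E)) ⇒ i+((E+G))   [E → E + G]
i+((E+G)) ⇒ i+((G+G))   [E → G]
i+((G+G)) ⇒ i+((i+G))   [G → i]
i+((i+G)) ⇒ i+((i+i))   [G → i]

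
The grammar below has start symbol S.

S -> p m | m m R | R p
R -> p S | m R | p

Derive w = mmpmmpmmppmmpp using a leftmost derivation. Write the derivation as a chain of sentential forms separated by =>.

S=>mmR=>mmpS=>mmpmmR=>mmpmmpS=>mmpmmpmmR=>mmpmmpmmpS=>mmpmmpmmpRp=>mmpmmpmmppSp=>mmpmmpmmppmmRp=>mmpmmpmmppmmpp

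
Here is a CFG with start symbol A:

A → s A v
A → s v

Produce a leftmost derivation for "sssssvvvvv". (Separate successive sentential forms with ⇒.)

A ⇒ sAv   [A → s A v]
sAv ⇒ ssAvv   [A → s A v]
ssAvv ⇒ sssAvvv   [A → s A v]
sssAvvv ⇒ ssssAvvvv   [A → s A v]
ssssAvvvv ⇒ sssssvvvvv   [A → s v]

A ⇒ sAv ⇒ ssAvv ⇒ sssAvvv ⇒ ssssAvvvv ⇒ sssssvvvvv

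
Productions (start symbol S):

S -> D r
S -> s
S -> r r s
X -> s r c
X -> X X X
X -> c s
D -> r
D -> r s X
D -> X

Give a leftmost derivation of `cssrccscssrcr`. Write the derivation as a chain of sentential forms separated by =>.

S => Dr   [S -> D r]
Dr => Xr   [D -> X]
Xr => XXXr   [X -> X X X]
XXXr => XXXXXr   [X -> X X X]
XXXXXr => csXXXXr   [X -> c s]
csXXXXr => cssrcXXXr   [X -> s r c]
cssrcXXXr => cssrccsXXr   [X -> c s]
cssrccsXXr => cssrccscsXr   [X -> c s]
cssrccscsXr => cssrccscssrcr   [X -> s r c]

S => Dr => Xr => XXXr => XXXXXr => csXXXXr => cssrcXXXr => cssrccsXXr => cssrccscsXr => cssrccscssrcr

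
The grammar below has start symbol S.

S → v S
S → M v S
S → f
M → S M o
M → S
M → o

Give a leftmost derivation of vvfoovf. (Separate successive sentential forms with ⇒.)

S ⇒ vS   [S → v S]
vS ⇒ vvS   [S → v S]
vvS ⇒ vvMvS   [S → M v S]
vvMvS ⇒ vvSMovS   [M → S M o]
vvSMovS ⇒ vvfMovS   [S → f]
vvfMovS ⇒ vvfoovS   [M → o]
vvfoovS ⇒ vvfoovf   [S → f]

S ⇒ vS ⇒ vvS ⇒ vvMvS ⇒ vvSMovS ⇒ vvfMovS ⇒ vvfoovS ⇒ vvfoovf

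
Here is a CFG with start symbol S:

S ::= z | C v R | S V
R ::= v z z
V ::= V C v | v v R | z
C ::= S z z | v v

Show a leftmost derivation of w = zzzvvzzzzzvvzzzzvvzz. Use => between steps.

S=>CvR=>SzzvR=>CvRzzvR=>SzzvRzzvR=>SVzzvRzzvR=>CvRVzzvRzzvR=>SzzvRVzzvRzzvR=>zzzvRVzzvRzzvR=>zzzvvzzVzzvRzzvR=>zzzvvzzzzzvRzzvR=>zzzvvzzzzzvvzzzzvR=>zzzvvzzzzzvvzzzzvvzz

S => CvR   [S ::= C v R]
CvR => SzzvR   [C ::= S z z]
SzzvR => CvRzzvR   [S ::= C v R]
CvRzzvR => SzzvRzzvR   [C ::= S z z]
SzzvRzzvR => SVzzvRzzvR   [S ::= S V]
SVzzvRzzvR => CvRVzzvRzzvR   [S ::= C v R]
CvRVzzvRzzvR => SzzvRVzzvRzzvR   [C ::= S z z]
SzzvRVzzvRzzvR => zzzvRVzzvRzzvR   [S ::= z]
zzzvRVzzvRzzvR => zzzvvzzVzzvRzzvR   [R ::= v z z]
zzzvvzzVzzvRzzvR => zzzvvzzzzzvRzzvR   [V ::= z]
zzzvvzzzzzvRzzvR => zzzvvzzzzzvvzzzzvR   [R ::= v z z]
zzzvvzzzzzvvzzzzvR => zzzvvzzzzzvvzzzzvvzz   [R ::= v z z]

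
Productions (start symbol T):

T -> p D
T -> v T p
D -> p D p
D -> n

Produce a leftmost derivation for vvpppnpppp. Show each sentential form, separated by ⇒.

T ⇒ vTp ⇒ vvTpp ⇒ vvpDpp ⇒ vvppDppp ⇒ vvpppDpppp ⇒ vvpppnpppp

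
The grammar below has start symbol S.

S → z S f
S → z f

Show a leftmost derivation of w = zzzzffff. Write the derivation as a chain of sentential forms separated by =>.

S => zSf => zzSff => zzzSfff => zzzzffff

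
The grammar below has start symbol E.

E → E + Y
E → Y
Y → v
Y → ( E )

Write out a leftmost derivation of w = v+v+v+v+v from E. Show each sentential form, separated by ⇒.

E⇒E+Y⇒E+Y+Y⇒E+Y+Y+Y⇒E+Y+Y+Y+Y⇒Y+Y+Y+Y+Y⇒v+Y+Y+Y+Y⇒v+v+Y+Y+Y⇒v+v+v+Y+Y⇒v+v+v+v+Y⇒v+v+v+v+v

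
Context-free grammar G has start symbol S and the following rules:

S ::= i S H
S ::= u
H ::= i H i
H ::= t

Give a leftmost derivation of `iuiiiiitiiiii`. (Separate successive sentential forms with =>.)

S=>iSH=>iuH=>iuiHi=>iuiiHii=>iuiiiHiii=>iuiiiiHiiii=>iuiiiiiHiiiii=>iuiiiiitiiiii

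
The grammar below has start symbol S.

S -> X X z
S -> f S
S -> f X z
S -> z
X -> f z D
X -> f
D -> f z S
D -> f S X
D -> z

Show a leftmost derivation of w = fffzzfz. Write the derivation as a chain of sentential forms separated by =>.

S => fS   [S -> f S]
fS => ffS   [S -> f S]
ffS => ffXXz   [S -> X X z]
ffXXz => fffzDXz   [X -> f z D]
fffzDXz => fffzzXz   [D -> z]
fffzzXz => fffzzfz   [X -> f]

S=>fS=>ffS=>ffXXz=>fffzDXz=>fffzzXz=>fffzzfz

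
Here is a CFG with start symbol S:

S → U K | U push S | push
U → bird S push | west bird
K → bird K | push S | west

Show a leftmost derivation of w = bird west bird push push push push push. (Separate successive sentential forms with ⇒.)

S ⇒ U push S ⇒ bird S push push S ⇒ bird U push S push push S ⇒ bird west bird push S push push S ⇒ bird west bird push push push push S ⇒ bird west bird push push push push push

S ⇒ U push S   [S → U push S]
U push S ⇒ bird S push push S   [U → bird S push]
bird S push push S ⇒ bird U push S push push S   [S → U push S]
bird U push S push push S ⇒ bird west bird push S push push S   [U → west bird]
bird west bird push S push push S ⇒ bird west bird push push push push S   [S → push]
bird west bird push push push push S ⇒ bird west bird push push push push push   [S → push]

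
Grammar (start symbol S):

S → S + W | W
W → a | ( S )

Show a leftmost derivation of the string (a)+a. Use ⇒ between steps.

S⇒S+W⇒W+W⇒(S)+W⇒(W)+W⇒(a)+W⇒(a)+a

S ⇒ S+W   [S → S + W]
S+W ⇒ W+W   [S → W]
W+W ⇒ (S)+W   [W → ( S )]
(S)+W ⇒ (W)+W   [S → W]
(W)+W ⇒ (a)+W   [W → a]
(a)+W ⇒ (a)+a   [W → a]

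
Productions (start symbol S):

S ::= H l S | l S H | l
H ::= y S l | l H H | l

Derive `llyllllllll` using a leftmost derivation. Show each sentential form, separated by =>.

S => HlS   [S ::= H l S]
HlS => lHHlS   [H ::= l H H]
lHHlS => llHHHlS   [H ::= l H H]
llHHHlS => llySlHHlS   [H ::= y S l]
llySlHHlS => llylSHlHHlS   [S ::= l S H]
llylSHlHHlS => llyllHlHHlS   [S ::= l]
llyllHlHHlS => llyllllHHlS   [H ::= l]
llyllllHHlS => llylllllHlS   [H ::= l]
llylllllHlS => llylllllllS   [H ::= l]
llylllllllS => llyllllllll   [S ::= l]

S=>HlS=>lHHlS=>llHHHlS=>llySlHHlS=>llylSHlHHlS=>llyllHlHHlS=>llyllllHHlS=>llylllllHlS=>llylllllllS=>llyllllllll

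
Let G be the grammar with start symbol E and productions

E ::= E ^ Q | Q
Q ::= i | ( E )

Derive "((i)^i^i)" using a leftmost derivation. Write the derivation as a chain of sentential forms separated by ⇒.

E ⇒ Q   [E ::= Q]
Q ⇒ (E)   [Q ::= ( E )]
(E) ⇒ (E^Q)   [E ::= E ^ Q]
(E^Q) ⇒ (E^Q^Q)   [E ::= E ^ Q]
(E^Q^Q) ⇒ (Q^Q^Q)   [E ::= Q]
(Q^Q^Q) ⇒ ((E)^Q^Q)   [Q ::= ( E )]
((E)^Q^Q) ⇒ ((Q)^Q^Q)   [E ::= Q]
((Q)^Q^Q) ⇒ ((i)^Q^Q)   [Q ::= i]
((i)^Q^Q) ⇒ ((i)^i^Q)   [Q ::= i]
((i)^i^Q) ⇒ ((i)^i^i)   [Q ::= i]

E⇒Q⇒(E)⇒(E^Q)⇒(E^Q^Q)⇒(Q^Q^Q)⇒((E)^Q^Q)⇒((Q)^Q^Q)⇒((i)^Q^Q)⇒((i)^i^Q)⇒((i)^i^i)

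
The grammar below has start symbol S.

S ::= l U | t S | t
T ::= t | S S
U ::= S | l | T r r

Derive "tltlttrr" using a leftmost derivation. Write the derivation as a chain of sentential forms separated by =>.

S => tS => tlU => tlS => tltS => tltlU => tltlTrr => tltlSSrr => tltltSrr => tltlttrr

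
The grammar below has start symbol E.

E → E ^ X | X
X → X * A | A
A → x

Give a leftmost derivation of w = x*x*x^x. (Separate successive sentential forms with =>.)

E => E^X => X^X => X*A^X => X*A*A^X => A*A*A^X => x*A*A^X => x*x*A^X => x*x*x^X => x*x*x^A => x*x*x^x

E => E^X   [E → E ^ X]
E^X => X^X   [E → X]
X^X => X*A^X   [X → X * A]
X*A^X => X*A*A^X   [X → X * A]
X*A*A^X => A*A*A^X   [X → A]
A*A*A^X => x*A*A^X   [A → x]
x*A*A^X => x*x*A^X   [A → x]
x*x*A^X => x*x*x^X   [A → x]
x*x*x^X => x*x*x^A   [X → A]
x*x*x^A => x*x*x^x   [A → x]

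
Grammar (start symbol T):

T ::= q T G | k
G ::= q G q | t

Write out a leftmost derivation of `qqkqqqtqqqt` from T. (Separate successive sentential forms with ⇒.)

T ⇒ qTG   [T ::= q T G]
qTG ⇒ qqTGG   [T ::= q T G]
qqTGG ⇒ qqkGG   [T ::= k]
qqkGG ⇒ qqkqGqG   [G ::= q G q]
qqkqGqG ⇒ qqkqqGqqG   [G ::= q G q]
qqkqqGqqG ⇒ qqkqqqGqqqG   [G ::= q G q]
qqkqqqGqqqG ⇒ qqkqqqtqqqG   [G ::= t]
qqkqqqtqqqG ⇒ qqkqqqtqqqt   [G ::= t]

T⇒qTG⇒qqTGG⇒qqkGG⇒qqkqGqG⇒qqkqqGqqG⇒qqkqqqGqqqG⇒qqkqqqtqqqG⇒qqkqqqtqqqt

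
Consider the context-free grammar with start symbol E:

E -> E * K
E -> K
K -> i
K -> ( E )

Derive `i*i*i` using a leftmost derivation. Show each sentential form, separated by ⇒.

E ⇒ E*K ⇒ E*K*K ⇒ K*K*K ⇒ i*K*K ⇒ i*i*K ⇒ i*i*i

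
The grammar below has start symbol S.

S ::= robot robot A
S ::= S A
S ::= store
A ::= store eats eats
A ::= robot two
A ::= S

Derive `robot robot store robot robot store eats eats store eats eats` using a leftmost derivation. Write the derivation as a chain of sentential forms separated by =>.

S => S A   [S ::= S A]
S A => robot robot A A   [S ::= robot robot A]
robot robot A A => robot robot S A   [A ::= S]
robot robot S A => robot robot S A A   [S ::= S A]
robot robot S A A => robot robot store A A   [S ::= store]
robot robot store A A => robot robot store S A   [A ::= S]
robot robot store S A => robot robot store robot robot A A   [S ::= robot robot A]
robot robot store robot robot A A => robot robot store robot robot store eats eats A   [A ::= store eats eats]
robot robot store robot robot store eats eats A => robot robot store robot robot store eats eats store eats eats   [A ::= store eats eats]

S => S A => robot robot A A => robot robot S A => robot robot S A A => robot robot store A A => robot robot store S A => robot robot store robot robot A A => robot robot store robot robot store eats eats A => robot robot store robot robot store eats eats store eats eats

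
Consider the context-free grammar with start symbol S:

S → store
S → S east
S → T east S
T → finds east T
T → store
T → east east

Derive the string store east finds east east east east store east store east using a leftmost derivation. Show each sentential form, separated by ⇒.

S ⇒ T east S   [S → T east S]
T east S ⇒ store east S   [T → store]
store east S ⇒ store east T east S   [S → T east S]
store east T east S ⇒ store east finds east T east S   [T → finds east T]
store east finds east T east S ⇒ store east finds east east east east S   [T → east east]
store east finds east east east east S ⇒ store east finds east east east east T east S   [S → T east S]
store east finds east east east east T east S ⇒ store east finds east east east east store east S   [T → store]
store east finds east east east east store east S ⇒ store east finds east east east east store east S east   [S → S east]
store east finds east east east east store east S east ⇒ store east finds east east east east store east store east   [S → store]

S ⇒ T east S ⇒ store east S ⇒ store east T east S ⇒ store east finds east T east S ⇒ store east finds east east east east S ⇒ store east finds east east east east T east S ⇒ store east finds east east east east store east S ⇒ store east finds east east east east store east S east ⇒ store east finds east east east east store east store east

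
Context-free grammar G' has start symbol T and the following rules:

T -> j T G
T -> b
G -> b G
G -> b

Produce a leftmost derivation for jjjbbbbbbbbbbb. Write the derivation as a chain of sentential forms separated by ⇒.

T ⇒ jTG   [T -> j T G]
jTG ⇒ jjTGG   [T -> j T G]
jjTGG ⇒ jjjTGGG   [T -> j T G]
jjjTGGG ⇒ jjjbGGG   [T -> b]
jjjbGGG ⇒ jjjbbGGG   [G -> b G]
jjjbbGGG ⇒ jjjbbbGGG   [G -> b G]
jjjbbbGGG ⇒ jjjbbbbGG   [G -> b]
jjjbbbbGG ⇒ jjjbbbbbGG   [G -> b G]
jjjbbbbbGG ⇒ jjjbbbbbbGG   [G -> b G]
jjjbbbbbbGG ⇒ jjjbbbbbbbGG   [G -> b G]
jjjbbbbbbbGG ⇒ jjjbbbbbbbbG   [G -> b]
jjjbbbbbbbbG ⇒ jjjbbbbbbbbbG   [G -> b G]
jjjbbbbbbbbbG ⇒ jjjbbbbbbbbbbG   [G -> b G]
jjjbbbbbbbbbbG ⇒ jjjbbbbbbbbbbb   [G -> b]

T ⇒ jTG ⇒ jjTGG ⇒ jjjTGGG ⇒ jjjbGGG ⇒ jjjbbGGG ⇒ jjjbbbGGG ⇒ jjjbbbbGG ⇒ jjjbbbbbGG ⇒ jjjbbbbbbGG ⇒ jjjbbbbbbbGG ⇒ jjjbbbbbbbbG ⇒ jjjbbbbbbbbbG ⇒ jjjbbbbbbbbbbG ⇒ jjjbbbbbbbbbbb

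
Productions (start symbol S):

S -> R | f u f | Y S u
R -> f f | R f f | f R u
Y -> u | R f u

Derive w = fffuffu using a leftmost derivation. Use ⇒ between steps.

S ⇒ YSu ⇒ RfuSu ⇒ fffuSu ⇒ fffuRu ⇒ fffuffu

S ⇒ YSu   [S -> Y S u]
YSu ⇒ RfuSu   [Y -> R f u]
RfuSu ⇒ fffuSu   [R -> f f]
fffuSu ⇒ fffuRu   [S -> R]
fffuRu ⇒ fffuffu   [R -> f f]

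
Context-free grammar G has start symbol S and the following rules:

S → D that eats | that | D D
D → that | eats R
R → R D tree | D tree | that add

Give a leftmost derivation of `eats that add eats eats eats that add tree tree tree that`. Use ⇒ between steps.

S ⇒ D D ⇒ eats R D ⇒ eats R D tree D ⇒ eats that add D tree D ⇒ eats that add eats R tree D ⇒ eats that add eats D tree tree D ⇒ eats that add eats eats R tree tree D ⇒ eats that add eats eats D tree tree tree D ⇒ eats that add eats eats eats R tree tree tree D ⇒ eats that add eats eats eats that add tree tree tree D ⇒ eats that add eats eats eats that add tree tree tree that

S ⇒ D D   [S → D D]
D D ⇒ eats R D   [D → eats R]
eats R D ⇒ eats R D tree D   [R → R D tree]
eats R D tree D ⇒ eats that add D tree D   [R → that add]
eats that add D tree D ⇒ eats that add eats R tree D   [D → eats R]
eats that add eats R tree D ⇒ eats that add eats D tree tree D   [R → D tree]
eats that add eats D tree tree D ⇒ eats that add eats eats R tree tree D   [D → eats R]
eats that add eats eats R tree tree D ⇒ eats that add eats eats D tree tree tree D   [R → D tree]
eats that add eats eats D tree tree tree D ⇒ eats that add eats eats eats R tree tree tree D   [D → eats R]
eats that add eats eats eats R tree tree tree D ⇒ eats that add eats eats eats that add tree tree tree D   [R → that add]
eats that add eats eats eats that add tree tree tree D ⇒ eats that add eats eats eats that add tree tree tree that   [D → that]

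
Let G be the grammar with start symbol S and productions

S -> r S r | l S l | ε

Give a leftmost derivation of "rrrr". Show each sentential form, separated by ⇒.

S ⇒ rSr   [S -> r S r]
rSr ⇒ rrSrr   [S -> r S r]
rrSrr ⇒ rrrr   [S -> ε]

S⇒rSr⇒rrSrr⇒rrrr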